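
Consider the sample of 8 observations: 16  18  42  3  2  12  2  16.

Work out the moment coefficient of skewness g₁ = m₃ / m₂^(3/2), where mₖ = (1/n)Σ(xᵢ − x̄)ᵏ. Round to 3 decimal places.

x̄ = (16 + 18 + 42 + 3 + 2 + 12 + 2 + 16) / 8 = 13.8750
deviations (xᵢ − x̄): 2.1250, 4.1250, 28.1250, -10.8750, -11.8750, -1.8750, -11.8750, 2.1250
Σ(xᵢ − x̄)² = 1220.8750 ⇒ m₂ = 1220.8750/8 = 152.60938
Σ(xᵢ − x̄)³ = 17694.8438 ⇒ m₃ = 17694.8438/8 = 2211.85547
m₂^(3/2) = 152.60938^(1.5) = 1885.26246
g₁ = m₃ / m₂^(3/2) = 2211.85547 / 1885.26246 ≈ 1.173

1.173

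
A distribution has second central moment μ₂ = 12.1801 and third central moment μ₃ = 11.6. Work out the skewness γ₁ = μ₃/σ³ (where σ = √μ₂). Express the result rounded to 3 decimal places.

0.273

σ = √μ₂ = √12.1801 = 3.49000
σ³ = μ₂^(3/2) = 42.50855
γ₁ = μ₃/σ³ = 11.6 / 42.50855 ≈ 0.273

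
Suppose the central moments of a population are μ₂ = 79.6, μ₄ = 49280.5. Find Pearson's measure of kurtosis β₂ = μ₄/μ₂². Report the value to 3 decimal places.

7.778

μ₂² = 79.6² = 6336.16000
μ₄/μ₂² = 49280.5 / 6336.16000 = 7.77766
β₂ ≈ 7.778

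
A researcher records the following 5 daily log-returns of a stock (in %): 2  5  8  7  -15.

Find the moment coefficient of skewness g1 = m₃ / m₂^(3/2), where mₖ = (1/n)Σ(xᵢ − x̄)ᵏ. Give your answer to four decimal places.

-1.2921

x̄ = (2 + 5 + 8 + 7 - 15) / 5 = 1.4000
deviations (xᵢ − x̄): 0.6000, 3.6000, 6.6000, 5.6000, -16.4000
Σ(xᵢ − x̄)² = 357.2000 ⇒ m₂ = 357.2000/5 = 71.44000
Σ(xᵢ − x̄)³ = -3900.9600 ⇒ m₃ = -3900.9600/5 = -780.19200
m₂^(3/2) = 71.44000^(1.5) = 603.82650
g1 = m₃ / m₂^(3/2) = -780.19200 / 603.82650 ≈ -1.2921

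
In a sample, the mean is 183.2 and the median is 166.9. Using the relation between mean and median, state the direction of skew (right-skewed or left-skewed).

right-skewed

mean − median = 183.2 − 166.9 = 16.3
mean > median ⇒ the longer tail is on the right ⇒ right-skewed (positively skewed).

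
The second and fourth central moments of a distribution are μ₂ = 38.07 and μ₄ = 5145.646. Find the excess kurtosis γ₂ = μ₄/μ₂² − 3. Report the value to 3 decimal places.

0.550

μ₂² = 38.07² = 1449.32490
μ₄/μ₂² = 5145.646 / 1449.32490 = 3.55037
γ₂ = 3.55037 − 3 ≈ 0.550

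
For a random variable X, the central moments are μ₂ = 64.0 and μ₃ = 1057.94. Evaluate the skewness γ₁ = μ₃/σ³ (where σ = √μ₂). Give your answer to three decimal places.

2.066

σ = √μ₂ = √64.0 = 8.00000
σ³ = μ₂^(3/2) = 512.00000
γ₁ = μ₃/σ³ = 1057.94 / 512.00000 ≈ 2.066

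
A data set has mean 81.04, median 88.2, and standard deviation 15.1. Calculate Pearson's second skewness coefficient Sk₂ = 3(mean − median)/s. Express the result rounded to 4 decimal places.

Sk₂ = 3(81.04 − 88.2) / 15.1 = 3 × -7.1600 / 15.1
    = -21.4800 / 15.1 ≈ -1.4225

-1.4225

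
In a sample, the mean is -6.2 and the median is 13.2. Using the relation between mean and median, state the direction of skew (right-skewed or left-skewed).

mean − median = -6.2 − 13.2 = -19.4
mean < median ⇒ the longer tail is on the left ⇒ left-skewed (negatively skewed).

left-skewed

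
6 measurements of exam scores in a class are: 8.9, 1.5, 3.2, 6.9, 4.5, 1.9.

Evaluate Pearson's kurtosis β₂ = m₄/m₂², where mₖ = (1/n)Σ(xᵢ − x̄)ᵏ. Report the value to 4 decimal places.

1.7916

x̄ = 4.4833
Σ(xᵢ − x̄)² = 42.5683 ⇒ m₂ = 7.09472
Σ(xᵢ − x̄)⁴ = 541.0942 ⇒ m₄ = 90.18236
m₂² = 50.33508
β₂ = m₄/m₂² = 90.18236 / 50.33508 ≈ 1.7916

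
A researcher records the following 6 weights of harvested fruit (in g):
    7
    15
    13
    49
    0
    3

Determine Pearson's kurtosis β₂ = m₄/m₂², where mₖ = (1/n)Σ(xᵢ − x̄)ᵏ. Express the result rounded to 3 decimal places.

3.510

x̄ = 14.5000
Σ(xᵢ − x̄)² = 1591.5000 ⇒ m₂ = 265.25000
Σ(xᵢ − x̄)⁴ = 1481559.3750 ⇒ m₄ = 246926.56250
m₂² = 70357.56250
β₂ = m₄/m₂² = 246926.56250 / 70357.56250 ≈ 3.510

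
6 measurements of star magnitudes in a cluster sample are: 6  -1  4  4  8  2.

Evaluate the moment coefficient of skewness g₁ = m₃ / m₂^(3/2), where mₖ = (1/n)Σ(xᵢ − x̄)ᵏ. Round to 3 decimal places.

x̄ = (6 - 1 + 4 + 4 + 8 + 2) / 6 = 3.8333
deviations (xᵢ − x̄): 2.1667, -4.8333, 0.1667, 0.1667, 4.1667, -1.8333
Σ(xᵢ − x̄)² = 48.8333 ⇒ m₂ = 48.8333/6 = 8.13889
Σ(xᵢ − x̄)³ = -36.5556 ⇒ m₃ = -36.5556/6 = -6.09259
m₂^(3/2) = 8.13889^(1.5) = 23.21922
g₁ = m₃ / m₂^(3/2) = -6.09259 / 23.21922 ≈ -0.262

-0.262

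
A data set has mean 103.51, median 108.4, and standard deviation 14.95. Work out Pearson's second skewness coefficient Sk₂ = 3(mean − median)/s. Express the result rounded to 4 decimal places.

Sk₂ = 3(103.51 − 108.4) / 14.95 = 3 × -4.8900 / 14.95
    = -14.6700 / 14.95 ≈ -0.9813

-0.9813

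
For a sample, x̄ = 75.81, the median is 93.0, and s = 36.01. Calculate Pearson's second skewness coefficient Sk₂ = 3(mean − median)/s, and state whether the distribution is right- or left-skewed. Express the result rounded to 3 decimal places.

-1.432, left-skewed

Sk₂ = 3(75.81 − 93.0) / 36.01 = 3 × -17.1900 / 36.01
    = -51.5700 / 36.01 ≈ -1.432
Sk₂ < 0 ⇒ mean < median ⇒ left-skewed (negative skew).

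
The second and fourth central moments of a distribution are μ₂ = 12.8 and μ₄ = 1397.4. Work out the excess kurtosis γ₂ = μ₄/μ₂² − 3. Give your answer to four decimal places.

5.5291

μ₂² = 12.8² = 163.84000
μ₄/μ₂² = 1397.4 / 163.84000 = 8.52905
γ₂ = 8.52905 − 3 ≈ 5.5291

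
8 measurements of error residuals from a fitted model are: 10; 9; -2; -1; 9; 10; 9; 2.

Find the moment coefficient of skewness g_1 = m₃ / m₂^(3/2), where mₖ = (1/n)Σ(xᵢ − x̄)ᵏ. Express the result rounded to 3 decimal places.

-0.627

x̄ = (10 + 9 - 2 - 1 + 9 + 10 + 9 + 2) / 8 = 5.7500
deviations (xᵢ − x̄): 4.2500, 3.2500, -7.7500, -6.7500, 3.2500, 4.2500, 3.2500, -3.7500
Σ(xᵢ − x̄)² = 187.5000 ⇒ m₂ = 187.5000/8 = 23.43750
Σ(xᵢ − x̄)³ = -569.2500 ⇒ m₃ = -569.2500/8 = -71.15625
m₂^(3/2) = 23.43750^(1.5) = 113.46631
g_1 = m₃ / m₂^(3/2) = -71.15625 / 113.46631 ≈ -0.627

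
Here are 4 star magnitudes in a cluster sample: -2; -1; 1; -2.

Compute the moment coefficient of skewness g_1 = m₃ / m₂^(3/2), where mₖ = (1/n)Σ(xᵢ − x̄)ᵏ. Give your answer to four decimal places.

x̄ = (-2 - 1 + 1 - 2) / 4 = -1.0000
deviations (xᵢ − x̄): -1.0000, 0.0000, 2.0000, -1.0000
Σ(xᵢ − x̄)² = 6.0000 ⇒ m₂ = 6.0000/4 = 1.50000
Σ(xᵢ − x̄)³ = 6.0000 ⇒ m₃ = 6.0000/4 = 1.50000
m₂^(3/2) = 1.50000^(1.5) = 1.83712
g_1 = m₃ / m₂^(3/2) = 1.50000 / 1.83712 ≈ 0.8165

0.8165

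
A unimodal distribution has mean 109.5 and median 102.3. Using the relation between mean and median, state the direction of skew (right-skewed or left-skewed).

right-skewed

mean − median = 109.5 − 102.3 = 7.2
mean > median ⇒ the longer tail is on the right ⇒ right-skewed (positively skewed).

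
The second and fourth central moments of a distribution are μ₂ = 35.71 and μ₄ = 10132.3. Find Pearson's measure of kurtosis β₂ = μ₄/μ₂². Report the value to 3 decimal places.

μ₂² = 35.71² = 1275.20410
μ₄/μ₂² = 10132.3 / 1275.20410 = 7.94563
β₂ ≈ 7.946

7.946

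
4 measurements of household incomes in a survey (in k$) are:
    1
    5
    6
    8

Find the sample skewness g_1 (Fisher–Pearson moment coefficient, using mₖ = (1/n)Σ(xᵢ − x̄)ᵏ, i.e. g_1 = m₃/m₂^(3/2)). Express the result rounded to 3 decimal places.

-0.543

x̄ = (1 + 5 + 6 + 8) / 4 = 5.0000
deviations (xᵢ − x̄): -4.0000, 0.0000, 1.0000, 3.0000
Σ(xᵢ − x̄)² = 26.0000 ⇒ m₂ = 26.0000/4 = 6.50000
Σ(xᵢ − x̄)³ = -36.0000 ⇒ m₃ = -36.0000/4 = -9.00000
m₂^(3/2) = 6.50000^(1.5) = 16.57181
g_1 = m₃ / m₂^(3/2) = -9.00000 / 16.57181 ≈ -0.543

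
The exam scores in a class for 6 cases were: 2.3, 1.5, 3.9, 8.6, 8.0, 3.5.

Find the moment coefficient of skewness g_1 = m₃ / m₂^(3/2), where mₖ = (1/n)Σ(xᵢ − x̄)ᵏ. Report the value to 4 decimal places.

0.4613

x̄ = (2.3 + 1.5 + 3.9 + 8.6 + 8.0 + 3.5) / 6 = 4.6333
deviations (xᵢ − x̄): -2.3333, -3.1333, -0.7333, 3.9667, 3.3667, -1.1333
Σ(xᵢ − x̄)² = 44.1533 ⇒ m₂ = 44.1533/6 = 7.35889
Σ(xᵢ − x̄)³ = 55.2564 ⇒ m₃ = 55.2564/6 = 9.20941
m₂^(3/2) = 7.35889^(1.5) = 19.96266
g_1 = m₃ / m₂^(3/2) = 9.20941 / 19.96266 ≈ 0.4613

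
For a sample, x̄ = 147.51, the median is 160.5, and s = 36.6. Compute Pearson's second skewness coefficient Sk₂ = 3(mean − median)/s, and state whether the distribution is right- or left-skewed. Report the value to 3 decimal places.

-1.065, left-skewed

Sk₂ = 3(147.51 − 160.5) / 36.6 = 3 × -12.9900 / 36.6
    = -38.9700 / 36.6 ≈ -1.065
Sk₂ < 0 ⇒ mean < median ⇒ left-skewed (negative skew).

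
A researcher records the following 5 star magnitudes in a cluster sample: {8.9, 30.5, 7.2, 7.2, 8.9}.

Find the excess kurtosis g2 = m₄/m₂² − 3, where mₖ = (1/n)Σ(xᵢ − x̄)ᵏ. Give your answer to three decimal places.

0.215

x̄ = 12.5400
Σ(xᵢ − x̄)² = 406.0920 ⇒ m₂ = 81.21840
Σ(xᵢ − x̄)⁴ = 106023.3685 ⇒ m₄ = 21204.67370
m₂² = 6596.42850
g2 = m₄/m₂² − 3 = 3.21457 − 3 ≈ 0.215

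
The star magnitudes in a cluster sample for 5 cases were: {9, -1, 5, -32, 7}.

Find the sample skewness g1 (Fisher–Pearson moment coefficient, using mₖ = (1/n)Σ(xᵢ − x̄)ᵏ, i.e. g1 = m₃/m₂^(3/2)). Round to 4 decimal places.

x̄ = (9 - 1 + 5 - 32 + 7) / 5 = -2.4000
deviations (xᵢ − x̄): 11.4000, 1.4000, 7.4000, -29.6000, 9.4000
Σ(xᵢ − x̄)² = 1151.2000 ⇒ m₂ = 1151.2000/5 = 230.24000
Σ(xᵢ − x̄)³ = -23214.2400 ⇒ m₃ = -23214.2400/5 = -4642.84800
m₂^(3/2) = 230.24000^(1.5) = 3493.58380
g1 = m₃ / m₂^(3/2) = -4642.84800 / 3493.58380 ≈ -1.3290

-1.3290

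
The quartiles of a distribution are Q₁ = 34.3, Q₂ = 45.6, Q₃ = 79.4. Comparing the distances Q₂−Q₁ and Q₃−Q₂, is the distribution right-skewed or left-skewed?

Q₂ − Q₁ = 11.3;  Q₃ − Q₂ = 33.8
Q₃ − Q₂ > Q₂ − Q₁ ⇒ the upper half is more spread out ⇒ right-skewed.

right-skewed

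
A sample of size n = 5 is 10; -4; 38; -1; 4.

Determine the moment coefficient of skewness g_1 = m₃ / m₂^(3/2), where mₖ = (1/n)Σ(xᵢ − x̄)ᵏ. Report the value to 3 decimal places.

x̄ = (10 - 4 + 38 - 1 + 4) / 5 = 9.4000
deviations (xᵢ − x̄): 0.6000, -13.4000, 28.6000, -10.4000, -5.4000
Σ(xᵢ − x̄)² = 1135.2000 ⇒ m₂ = 1135.2000/5 = 227.04000
Σ(xᵢ − x̄)³ = 19705.4400 ⇒ m₃ = 19705.4400/5 = 3941.08800
m₂^(3/2) = 227.04000^(1.5) = 3421.00388
g_1 = m₃ / m₂^(3/2) = 3941.08800 / 3421.00388 ≈ 1.152

1.152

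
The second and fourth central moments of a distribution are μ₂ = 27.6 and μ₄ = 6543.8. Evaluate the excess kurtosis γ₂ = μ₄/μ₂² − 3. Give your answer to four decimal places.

μ₂² = 27.6² = 761.76000
μ₄/μ₂² = 6543.8 / 761.76000 = 8.59037
γ₂ = 8.59037 − 3 ≈ 5.5904

5.5904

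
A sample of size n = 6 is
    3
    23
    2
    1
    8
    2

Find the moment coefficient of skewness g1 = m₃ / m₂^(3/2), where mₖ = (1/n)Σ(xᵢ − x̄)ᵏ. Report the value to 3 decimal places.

x̄ = (3 + 23 + 2 + 1 + 8 + 2) / 6 = 6.5000
deviations (xᵢ − x̄): -3.5000, 16.5000, -4.5000, -5.5000, 1.5000, -4.5000
Σ(xᵢ − x̄)² = 357.5000 ⇒ m₂ = 357.5000/6 = 59.58333
Σ(xᵢ − x̄)³ = 4104.0000 ⇒ m₃ = 4104.0000/6 = 684.00000
m₂^(3/2) = 59.58333^(1.5) = 459.92519
g1 = m₃ / m₂^(3/2) = 684.00000 / 459.92519 ≈ 1.487

1.487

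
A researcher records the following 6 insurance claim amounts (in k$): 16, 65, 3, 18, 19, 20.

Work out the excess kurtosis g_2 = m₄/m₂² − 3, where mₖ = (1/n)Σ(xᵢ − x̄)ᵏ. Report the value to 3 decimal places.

x̄ = 23.5000
Σ(xᵢ − x̄)² = 2261.5000 ⇒ m₂ = 376.91667
Σ(xᵢ − x̄)⁴ = 3147394.3750 ⇒ m₄ = 524565.72917
m₂² = 142066.17361
g_2 = m₄/m₂² − 3 = 3.69240 − 3 ≈ 0.692

0.692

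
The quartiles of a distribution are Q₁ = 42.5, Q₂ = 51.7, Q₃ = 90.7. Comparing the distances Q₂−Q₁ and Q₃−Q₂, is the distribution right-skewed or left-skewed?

Q₂ − Q₁ = 9.2;  Q₃ − Q₂ = 39.0
Q₃ − Q₂ > Q₂ − Q₁ ⇒ the upper half is more spread out ⇒ right-skewed.

right-skewed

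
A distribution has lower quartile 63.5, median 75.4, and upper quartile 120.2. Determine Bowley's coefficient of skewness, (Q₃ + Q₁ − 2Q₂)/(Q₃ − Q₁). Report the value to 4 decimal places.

0.5802

numerator: Q₃ + Q₁ − 2Q₂ = 120.2 + 63.5 − 2×75.4 = 32.9000
denominator: Q₃ − Q₁ = 120.2 − 63.5 = 56.7000
Bowley skewness = 32.9000 / 56.7000 ≈ 0.5802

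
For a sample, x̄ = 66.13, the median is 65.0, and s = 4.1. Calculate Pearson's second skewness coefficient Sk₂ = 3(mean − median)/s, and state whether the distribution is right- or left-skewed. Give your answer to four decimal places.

0.8268, right-skewed

Sk₂ = 3(66.13 − 65.0) / 4.1 = 3 × 1.1300 / 4.1
    = 3.3900 / 4.1 ≈ 0.8268
Sk₂ > 0 ⇒ mean > median ⇒ right-skewed (positive skew).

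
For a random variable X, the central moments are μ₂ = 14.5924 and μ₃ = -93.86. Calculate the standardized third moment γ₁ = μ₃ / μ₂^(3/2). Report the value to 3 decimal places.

-1.684

σ = √μ₂ = √14.5924 = 3.82000
σ³ = μ₂^(3/2) = 55.74297
γ₁ = μ₃/σ³ = -93.86 / 55.74297 ≈ -1.684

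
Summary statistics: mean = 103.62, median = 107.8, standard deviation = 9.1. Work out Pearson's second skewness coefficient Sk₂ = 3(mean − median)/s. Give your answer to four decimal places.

-1.3780

Sk₂ = 3(103.62 − 107.8) / 9.1 = 3 × -4.1800 / 9.1
    = -12.5400 / 9.1 ≈ -1.3780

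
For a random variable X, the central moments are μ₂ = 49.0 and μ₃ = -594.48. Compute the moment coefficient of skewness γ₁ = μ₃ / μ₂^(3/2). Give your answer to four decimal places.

-1.7332

σ = √μ₂ = √49.0 = 7.00000
σ³ = μ₂^(3/2) = 343.00000
γ₁ = μ₃/σ³ = -594.48 / 343.00000 ≈ -1.7332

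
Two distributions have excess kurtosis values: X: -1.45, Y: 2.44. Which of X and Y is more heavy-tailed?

Y

Higher excess kurtosis ⇒ heavier tails relative to the normal distribution.
-1.45 vs 2.44: the larger is 2.44, so Y has heavier tails. (Y is leptokurtic — heavier-than-normal tails; the other is platykurtic.)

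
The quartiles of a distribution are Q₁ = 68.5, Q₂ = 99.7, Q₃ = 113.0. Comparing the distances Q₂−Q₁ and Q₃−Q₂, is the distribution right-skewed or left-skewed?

left-skewed

Q₂ − Q₁ = 31.2;  Q₃ − Q₂ = 13.3
Q₂ − Q₁ > Q₃ − Q₂ ⇒ the lower half is more spread out ⇒ left-skewed.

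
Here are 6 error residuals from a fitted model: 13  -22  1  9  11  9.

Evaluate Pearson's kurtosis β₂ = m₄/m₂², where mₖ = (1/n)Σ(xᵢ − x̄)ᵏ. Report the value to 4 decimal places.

3.5085

x̄ = 3.5000
Σ(xᵢ − x̄)² = 863.5000 ⇒ m₂ = 143.91667
Σ(xᵢ − x̄)⁴ = 436003.3750 ⇒ m₄ = 72667.22917
m₂² = 20712.00694
β₂ = m₄/m₂² = 72667.22917 / 20712.00694 ≈ 3.5085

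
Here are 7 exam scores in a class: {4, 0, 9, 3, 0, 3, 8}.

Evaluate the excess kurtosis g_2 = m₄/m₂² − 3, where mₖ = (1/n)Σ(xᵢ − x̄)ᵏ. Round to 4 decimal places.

x̄ = 3.8571
Σ(xᵢ − x̄)² = 74.8571 ⇒ m₂ = 10.69388
Σ(xᵢ − x̄)⁴ = 1437.8892 ⇒ m₄ = 205.41274
m₂² = 114.35902
g_2 = m₄/m₂² − 3 = 1.79621 − 3 ≈ -1.2038

-1.2038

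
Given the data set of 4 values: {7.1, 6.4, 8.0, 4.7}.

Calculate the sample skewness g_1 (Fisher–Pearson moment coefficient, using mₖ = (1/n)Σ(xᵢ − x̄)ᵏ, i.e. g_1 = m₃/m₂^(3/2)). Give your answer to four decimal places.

-0.4410

x̄ = (7.1 + 6.4 + 8.0 + 4.7) / 4 = 6.5500
deviations (xᵢ − x̄): 0.5500, -0.1500, 1.4500, -1.8500
Σ(xᵢ − x̄)² = 5.8500 ⇒ m₂ = 5.8500/4 = 1.46250
Σ(xᵢ − x̄)³ = -3.1200 ⇒ m₃ = -3.1200/4 = -0.78000
m₂^(3/2) = 1.46250^(1.5) = 1.76866
g_1 = m₃ / m₂^(3/2) = -0.78000 / 1.76866 ≈ -0.4410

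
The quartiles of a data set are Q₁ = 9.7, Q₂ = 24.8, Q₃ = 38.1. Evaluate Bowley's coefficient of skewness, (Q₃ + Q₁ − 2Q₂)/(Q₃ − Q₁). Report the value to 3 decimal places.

numerator: Q₃ + Q₁ − 2Q₂ = 38.1 + 9.7 − 2×24.8 = -1.8000
denominator: Q₃ − Q₁ = 38.1 − 9.7 = 28.4000
Bowley skewness = -1.8000 / 28.4000 ≈ -0.063

-0.063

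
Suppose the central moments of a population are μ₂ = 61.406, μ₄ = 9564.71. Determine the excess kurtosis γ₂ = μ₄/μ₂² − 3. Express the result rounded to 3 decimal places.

μ₂² = 61.406² = 3770.69684
μ₄/μ₂² = 9564.71 / 3770.69684 = 2.53659
γ₂ = 2.53659 − 3 ≈ -0.463

-0.463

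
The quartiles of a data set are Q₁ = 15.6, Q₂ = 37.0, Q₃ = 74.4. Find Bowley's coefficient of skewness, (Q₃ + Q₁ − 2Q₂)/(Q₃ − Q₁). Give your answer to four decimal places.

numerator: Q₃ + Q₁ − 2Q₂ = 74.4 + 15.6 − 2×37.0 = 16.0000
denominator: Q₃ − Q₁ = 74.4 − 15.6 = 58.8000
Bowley skewness = 16.0000 / 58.8000 ≈ 0.2721

0.2721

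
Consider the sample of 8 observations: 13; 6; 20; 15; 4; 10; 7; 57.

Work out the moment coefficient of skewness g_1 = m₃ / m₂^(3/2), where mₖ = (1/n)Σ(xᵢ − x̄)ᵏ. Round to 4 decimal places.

x̄ = (13 + 6 + 20 + 15 + 4 + 10 + 7 + 57) / 8 = 16.5000
deviations (xᵢ − x̄): -3.5000, -10.5000, 3.5000, -1.5000, -12.5000, -6.5000, -9.5000, 40.5000
Σ(xᵢ − x̄)² = 2066.0000 ⇒ m₂ = 2066.0000/8 = 258.25000
Σ(xᵢ − x̄)³ = 62184.0000 ⇒ m₃ = 62184.0000/8 = 7773.00000
m₂^(3/2) = 258.25000^(1.5) = 4150.11848
g_1 = m₃ / m₂^(3/2) = 7773.00000 / 4150.11848 ≈ 1.8730

1.8730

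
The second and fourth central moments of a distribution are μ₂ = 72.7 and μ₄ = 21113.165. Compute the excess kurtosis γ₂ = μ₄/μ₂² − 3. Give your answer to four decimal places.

0.9947

μ₂² = 72.7² = 5285.29000
μ₄/μ₂² = 21113.165 / 5285.29000 = 3.99470
γ₂ = 3.99470 − 3 ≈ 0.9947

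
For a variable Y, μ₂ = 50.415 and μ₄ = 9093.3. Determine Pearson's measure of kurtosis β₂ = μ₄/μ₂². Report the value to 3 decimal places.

μ₂² = 50.415² = 2541.67222
μ₄/μ₂² = 9093.3 / 2541.67222 = 3.57768
β₂ ≈ 3.578

3.578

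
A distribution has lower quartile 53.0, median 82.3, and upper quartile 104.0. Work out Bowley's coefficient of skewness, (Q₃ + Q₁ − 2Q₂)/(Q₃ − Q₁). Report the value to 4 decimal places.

-0.1490

numerator: Q₃ + Q₁ − 2Q₂ = 104.0 + 53.0 − 2×82.3 = -7.6000
denominator: Q₃ − Q₁ = 104.0 − 53.0 = 51.0000
Bowley skewness = -7.6000 / 51.0000 ≈ -0.1490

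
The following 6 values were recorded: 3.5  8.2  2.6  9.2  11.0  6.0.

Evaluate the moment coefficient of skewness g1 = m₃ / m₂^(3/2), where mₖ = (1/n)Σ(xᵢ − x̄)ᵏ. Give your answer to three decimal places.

-0.071

x̄ = (3.5 + 8.2 + 2.6 + 9.2 + 11.0 + 6.0) / 6 = 6.7500
deviations (xᵢ − x̄): -3.2500, 1.4500, -4.1500, 2.4500, 4.2500, -0.7500
Σ(xᵢ − x̄)² = 54.5150 ⇒ m₂ = 54.5150/6 = 9.08583
Σ(xᵢ − x̄)³ = -11.7030 ⇒ m₃ = -11.7030/6 = -1.95050
m₂^(3/2) = 9.08583^(1.5) = 27.38717
g1 = m₃ / m₂^(3/2) = -1.95050 / 27.38717 ≈ -0.071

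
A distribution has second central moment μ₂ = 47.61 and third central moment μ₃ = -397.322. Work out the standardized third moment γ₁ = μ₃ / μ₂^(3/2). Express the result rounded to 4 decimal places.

σ = √μ₂ = √47.61 = 6.90000
σ³ = μ₂^(3/2) = 328.50900
γ₁ = μ₃/σ³ = -397.322 / 328.50900 ≈ -1.2095

-1.2095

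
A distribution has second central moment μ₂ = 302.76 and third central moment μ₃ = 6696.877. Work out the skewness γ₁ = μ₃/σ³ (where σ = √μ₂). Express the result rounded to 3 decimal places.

1.271

σ = √μ₂ = √302.76 = 17.40000
σ³ = μ₂^(3/2) = 5268.02400
γ₁ = μ₃/σ³ = 6696.877 / 5268.02400 ≈ 1.271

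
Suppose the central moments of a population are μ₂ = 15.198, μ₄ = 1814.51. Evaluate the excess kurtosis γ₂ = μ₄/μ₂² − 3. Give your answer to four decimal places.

4.8557

μ₂² = 15.198² = 230.97920
μ₄/μ₂² = 1814.51 / 230.97920 = 7.85573
γ₂ = 7.85573 − 3 ≈ 4.8557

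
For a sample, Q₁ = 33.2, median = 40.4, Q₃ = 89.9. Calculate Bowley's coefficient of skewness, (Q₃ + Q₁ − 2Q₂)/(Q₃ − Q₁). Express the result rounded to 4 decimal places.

0.7460

numerator: Q₃ + Q₁ − 2Q₂ = 89.9 + 33.2 − 2×40.4 = 42.3000
denominator: Q₃ − Q₁ = 89.9 − 33.2 = 56.7000
Bowley skewness = 42.3000 / 56.7000 ≈ 0.7460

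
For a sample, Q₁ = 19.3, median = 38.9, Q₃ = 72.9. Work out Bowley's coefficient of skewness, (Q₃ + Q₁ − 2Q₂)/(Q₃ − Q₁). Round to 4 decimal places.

numerator: Q₃ + Q₁ − 2Q₂ = 72.9 + 19.3 − 2×38.9 = 14.4000
denominator: Q₃ − Q₁ = 72.9 − 19.3 = 53.6000
Bowley skewness = 14.4000 / 53.6000 ≈ 0.2687

0.2687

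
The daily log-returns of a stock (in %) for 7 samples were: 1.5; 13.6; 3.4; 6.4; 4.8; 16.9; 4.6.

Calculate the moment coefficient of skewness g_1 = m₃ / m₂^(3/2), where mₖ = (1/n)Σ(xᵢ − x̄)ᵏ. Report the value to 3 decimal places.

0.812

x̄ = (1.5 + 13.6 + 3.4 + 6.4 + 4.8 + 16.9 + 4.6) / 7 = 7.3143
deviations (xᵢ − x̄): -5.8143, 6.2857, -3.9143, -0.9143, -2.5143, 9.5857, -2.7143
Σ(xᵢ − x̄)² = 195.0486 ⇒ m₂ = 195.0486/7 = 27.86408
Σ(xᵢ − x̄)³ = 835.9558 ⇒ m₃ = 835.9558/7 = 119.42225
m₂^(3/2) = 27.86408^(1.5) = 147.08457
g_1 = m₃ / m₂^(3/2) = 119.42225 / 147.08457 ≈ 0.812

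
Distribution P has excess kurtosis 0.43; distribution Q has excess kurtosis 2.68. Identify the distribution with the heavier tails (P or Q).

Higher excess kurtosis ⇒ heavier tails relative to the normal distribution.
0.43 vs 2.68: the larger is 2.68, so Q has heavier tails.

Q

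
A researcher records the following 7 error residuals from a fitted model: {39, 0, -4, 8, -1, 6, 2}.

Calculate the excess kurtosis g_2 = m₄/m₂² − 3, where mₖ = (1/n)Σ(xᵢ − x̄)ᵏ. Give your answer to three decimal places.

x̄ = 7.1429
Σ(xᵢ − x̄)² = 1284.8571 ⇒ m₂ = 183.55102
Σ(xᵢ − x̄)⁴ = 1053094.3382 ⇒ m₄ = 150442.04831
m₂² = 33690.97709
g_2 = m₄/m₂² − 3 = 4.46535 − 3 ≈ 1.465

1.465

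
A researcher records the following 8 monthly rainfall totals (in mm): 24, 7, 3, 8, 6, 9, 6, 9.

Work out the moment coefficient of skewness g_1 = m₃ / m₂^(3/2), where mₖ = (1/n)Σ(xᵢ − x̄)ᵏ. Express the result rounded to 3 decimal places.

x̄ = (24 + 7 + 3 + 8 + 6 + 9 + 6 + 9) / 8 = 9.0000
deviations (xᵢ − x̄): 15.0000, -2.0000, -6.0000, -1.0000, -3.0000, 0.0000, -3.0000, 0.0000
Σ(xᵢ − x̄)² = 284.0000 ⇒ m₂ = 284.0000/8 = 35.50000
Σ(xᵢ − x̄)³ = 3096.0000 ⇒ m₃ = 3096.0000/8 = 387.00000
m₂^(3/2) = 35.50000^(1.5) = 211.51566
g_1 = m₃ / m₂^(3/2) = 387.00000 / 211.51566 ≈ 1.830

1.830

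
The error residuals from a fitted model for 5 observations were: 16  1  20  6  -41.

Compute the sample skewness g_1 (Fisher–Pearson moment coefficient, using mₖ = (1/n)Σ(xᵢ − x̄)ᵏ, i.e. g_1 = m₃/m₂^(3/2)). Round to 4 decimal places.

-1.1500

x̄ = (16 + 1 + 20 + 6 - 41) / 5 = 0.4000
deviations (xᵢ − x̄): 15.6000, 0.6000, 19.6000, 5.6000, -41.4000
Σ(xᵢ − x̄)² = 2373.2000 ⇒ m₂ = 2373.2000/5 = 474.64000
Σ(xᵢ − x̄)³ = -59456.1600 ⇒ m₃ = -59456.1600/5 = -11891.23200
m₂^(3/2) = 474.64000^(1.5) = 10340.61819
g_1 = m₃ / m₂^(3/2) = -11891.23200 / 10340.61819 ≈ -1.1500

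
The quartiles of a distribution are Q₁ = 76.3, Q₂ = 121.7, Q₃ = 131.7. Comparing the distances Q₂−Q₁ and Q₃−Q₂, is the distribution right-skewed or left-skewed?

Q₂ − Q₁ = 45.4;  Q₃ − Q₂ = 10.0
Q₂ − Q₁ > Q₃ − Q₂ ⇒ the lower half is more spread out ⇒ left-skewed.

left-skewed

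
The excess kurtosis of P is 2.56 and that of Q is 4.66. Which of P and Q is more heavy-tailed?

Higher excess kurtosis ⇒ heavier tails relative to the normal distribution.
2.56 vs 4.66: the larger is 4.66, so Q has heavier tails.

Q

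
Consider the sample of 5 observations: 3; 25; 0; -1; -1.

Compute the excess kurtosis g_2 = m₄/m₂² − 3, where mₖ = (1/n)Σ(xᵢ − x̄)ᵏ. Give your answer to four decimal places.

x̄ = 5.2000
Σ(xᵢ − x̄)² = 500.8000 ⇒ m₂ = 100.16000
Σ(xᵢ − x̄)⁴ = 157405.2160 ⇒ m₄ = 31481.04320
m₂² = 10032.02560
g_2 = m₄/m₂² − 3 = 3.13805 − 3 ≈ 0.1381

0.1381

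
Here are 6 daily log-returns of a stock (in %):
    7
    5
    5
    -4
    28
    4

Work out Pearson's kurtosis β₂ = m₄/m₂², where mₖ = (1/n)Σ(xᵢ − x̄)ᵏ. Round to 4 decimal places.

3.4961

x̄ = 7.5000
Σ(xᵢ − x̄)² = 577.5000 ⇒ m₂ = 96.25000
Σ(xᵢ − x̄)⁴ = 194328.3750 ⇒ m₄ = 32388.06250
m₂² = 9264.06250
β₂ = m₄/m₂² = 32388.06250 / 9264.06250 ≈ 3.4961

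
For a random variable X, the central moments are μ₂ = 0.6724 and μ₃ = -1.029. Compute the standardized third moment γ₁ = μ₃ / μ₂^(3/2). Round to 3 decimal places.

σ = √μ₂ = √0.6724 = 0.82000
σ³ = μ₂^(3/2) = 0.55137
γ₁ = μ₃/σ³ = -1.029 / 0.55137 ≈ -1.866

-1.866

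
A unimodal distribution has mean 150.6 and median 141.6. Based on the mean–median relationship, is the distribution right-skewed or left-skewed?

mean − median = 150.6 − 141.6 = 9.0
mean > median ⇒ the longer tail is on the right ⇒ right-skewed (positively skewed).

right-skewed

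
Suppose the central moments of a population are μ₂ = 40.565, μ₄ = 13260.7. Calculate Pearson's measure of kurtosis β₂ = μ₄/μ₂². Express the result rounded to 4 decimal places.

8.0587

μ₂² = 40.565² = 1645.51922
μ₄/μ₂² = 13260.7 / 1645.51922 = 8.05867
β₂ ≈ 8.0587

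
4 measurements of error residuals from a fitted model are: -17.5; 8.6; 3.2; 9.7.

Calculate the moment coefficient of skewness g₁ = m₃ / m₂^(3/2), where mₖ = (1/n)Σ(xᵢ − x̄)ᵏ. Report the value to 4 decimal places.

-0.9917

x̄ = (-17.5 + 8.6 + 3.2 + 9.7) / 4 = 1.0000
deviations (xᵢ − x̄): -18.5000, 7.6000, 2.2000, 8.7000
Σ(xᵢ − x̄)² = 480.5400 ⇒ m₂ = 480.5400/4 = 120.13500
Σ(xᵢ − x̄)³ = -5223.4980 ⇒ m₃ = -5223.4980/4 = -1305.87450
m₂^(3/2) = 120.13500^(1.5) = 1316.75304
g₁ = m₃ / m₂^(3/2) = -1305.87450 / 1316.75304 ≈ -0.9917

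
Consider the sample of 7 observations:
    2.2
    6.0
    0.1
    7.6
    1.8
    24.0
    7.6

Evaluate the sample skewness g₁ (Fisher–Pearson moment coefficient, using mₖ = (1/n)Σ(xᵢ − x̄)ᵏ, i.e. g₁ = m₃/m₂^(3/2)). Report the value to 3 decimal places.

1.480

x̄ = (2.2 + 6.0 + 0.1 + 7.6 + 1.8 + 24.0 + 7.6) / 7 = 7.0429
deviations (xᵢ − x̄): -4.8429, -1.0429, -6.9429, 0.5571, -5.2429, 16.9571, 0.5571
Σ(xᵢ − x̄)² = 388.3971 ⇒ m₂ = 388.3971/7 = 55.48531
Σ(xᵢ − x̄)³ = 4282.7857 ⇒ m₃ = 4282.7857/7 = 611.82652
m₂^(3/2) = 55.48531^(1.5) = 413.30150
g₁ = m₃ / m₂^(3/2) = 611.82652 / 413.30150 ≈ 1.480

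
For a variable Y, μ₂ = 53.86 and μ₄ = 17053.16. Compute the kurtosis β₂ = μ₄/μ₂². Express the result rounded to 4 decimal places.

μ₂² = 53.86² = 2900.89960
μ₄/μ₂² = 17053.16 / 2900.89960 = 5.87858
β₂ ≈ 5.8786

5.8786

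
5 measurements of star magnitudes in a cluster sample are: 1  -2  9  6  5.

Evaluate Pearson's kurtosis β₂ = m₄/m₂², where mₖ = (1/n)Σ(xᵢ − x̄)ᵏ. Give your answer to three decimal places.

1.742

x̄ = 3.8000
Σ(xᵢ − x̄)² = 74.8000 ⇒ m₂ = 14.96000
Σ(xᵢ − x̄)⁴ = 1949.7760 ⇒ m₄ = 389.95520
m₂² = 223.80160
β₂ = m₄/m₂² = 389.95520 / 223.80160 ≈ 1.742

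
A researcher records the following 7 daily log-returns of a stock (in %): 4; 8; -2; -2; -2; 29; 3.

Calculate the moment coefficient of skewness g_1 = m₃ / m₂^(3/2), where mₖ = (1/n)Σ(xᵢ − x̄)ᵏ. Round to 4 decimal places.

1.5733

x̄ = (4 + 8 - 2 - 2 - 2 + 29 + 3) / 7 = 5.4286
deviations (xᵢ − x̄): -1.4286, 2.5714, -7.4286, -7.4286, -7.4286, 23.5714, -2.4286
Σ(xᵢ − x̄)² = 735.7143 ⇒ m₂ = 735.7143/7 = 105.10204
Σ(xᵢ − x̄)³ = 11866.5306 ⇒ m₃ = 11866.5306/7 = 1695.21866
m₂^(3/2) = 105.10204^(1.5) = 1077.49862
g_1 = m₃ / m₂^(3/2) = 1695.21866 / 1077.49862 ≈ 1.5733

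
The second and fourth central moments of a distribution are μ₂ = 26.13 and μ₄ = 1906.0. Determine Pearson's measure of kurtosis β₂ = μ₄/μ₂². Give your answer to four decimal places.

2.7915

μ₂² = 26.13² = 682.77690
μ₄/μ₂² = 1906.0 / 682.77690 = 2.79154
β₂ ≈ 2.7915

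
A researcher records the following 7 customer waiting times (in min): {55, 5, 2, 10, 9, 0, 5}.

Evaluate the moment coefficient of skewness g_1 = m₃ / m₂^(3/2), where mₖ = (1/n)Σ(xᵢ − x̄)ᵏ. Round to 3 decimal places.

x̄ = (55 + 5 + 2 + 10 + 9 + 0 + 5) / 7 = 12.2857
deviations (xᵢ − x̄): 42.7143, -7.2857, -10.2857, -2.2857, -3.2857, -12.2857, -7.2857
Σ(xᵢ − x̄)² = 2203.4286 ⇒ m₂ = 2203.4286/7 = 314.77551
Σ(xᵢ − x̄)³ = 74169.1837 ⇒ m₃ = 74169.1837/7 = 10595.59767
m₂^(3/2) = 314.77551^(1.5) = 5584.72001
g_1 = m₃ / m₂^(3/2) = 10595.59767 / 5584.72001 ≈ 1.897

1.897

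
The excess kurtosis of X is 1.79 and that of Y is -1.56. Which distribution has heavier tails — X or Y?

X

Higher excess kurtosis ⇒ heavier tails relative to the normal distribution.
1.79 vs -1.56: the larger is 1.79, so X has heavier tails. (X is leptokurtic — heavier-than-normal tails; the other is platykurtic.)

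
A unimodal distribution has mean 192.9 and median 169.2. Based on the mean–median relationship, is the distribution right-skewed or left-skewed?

right-skewed

mean − median = 192.9 − 169.2 = 23.7
mean > median ⇒ the longer tail is on the right ⇒ right-skewed (positively skewed).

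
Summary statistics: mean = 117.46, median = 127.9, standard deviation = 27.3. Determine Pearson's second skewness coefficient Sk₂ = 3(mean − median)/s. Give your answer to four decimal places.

Sk₂ = 3(117.46 − 127.9) / 27.3 = 3 × -10.4400 / 27.3
    = -31.3200 / 27.3 ≈ -1.1473

-1.1473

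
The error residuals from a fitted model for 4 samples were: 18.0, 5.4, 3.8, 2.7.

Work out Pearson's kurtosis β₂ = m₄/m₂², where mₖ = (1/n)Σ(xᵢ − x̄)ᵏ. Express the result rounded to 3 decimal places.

x̄ = 7.4750
Σ(xᵢ − x̄)² = 151.3875 ⇒ m₂ = 37.84687
Σ(xᵢ − x̄)⁴ = 12992.0479 ⇒ m₄ = 3248.01198
m₂² = 1432.38595
β₂ = m₄/m₂² = 3248.01198 / 1432.38595 ≈ 2.268

2.268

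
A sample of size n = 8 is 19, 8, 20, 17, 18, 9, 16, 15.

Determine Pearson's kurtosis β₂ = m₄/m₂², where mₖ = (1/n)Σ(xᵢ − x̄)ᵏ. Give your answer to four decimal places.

2.0811

x̄ = 15.2500
Σ(xᵢ − x̄)² = 139.5000 ⇒ m₂ = 17.43750
Σ(xᵢ − x̄)⁴ = 5062.4063 ⇒ m₄ = 632.80078
m₂² = 304.06641
β₂ = m₄/m₂² = 632.80078 / 304.06641 ≈ 2.0811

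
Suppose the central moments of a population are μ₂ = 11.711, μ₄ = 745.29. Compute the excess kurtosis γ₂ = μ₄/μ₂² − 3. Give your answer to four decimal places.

μ₂² = 11.711² = 137.14752
μ₄/μ₂² = 745.29 / 137.14752 = 5.43422
γ₂ = 5.43422 − 3 ≈ 2.4342

2.4342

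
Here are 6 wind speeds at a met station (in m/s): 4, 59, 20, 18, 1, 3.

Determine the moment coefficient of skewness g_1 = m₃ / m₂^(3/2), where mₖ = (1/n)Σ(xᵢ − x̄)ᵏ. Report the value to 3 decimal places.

x̄ = (4 + 59 + 20 + 18 + 1 + 3) / 6 = 17.5000
deviations (xᵢ − x̄): -13.5000, 41.5000, 2.5000, 0.5000, -16.5000, -14.5000
Σ(xᵢ − x̄)² = 2393.5000 ⇒ m₂ = 2393.5000/6 = 398.91667
Σ(xᵢ − x̄)³ = 61488.0000 ⇒ m₃ = 61488.0000/6 = 10248.00000
m₂^(3/2) = 398.91667^(1.5) = 7967.52202
g_1 = m₃ / m₂^(3/2) = 10248.00000 / 7967.52202 ≈ 1.286

1.286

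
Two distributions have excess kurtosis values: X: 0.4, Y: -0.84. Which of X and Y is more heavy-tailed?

Higher excess kurtosis ⇒ heavier tails relative to the normal distribution.
0.4 vs -0.84: the larger is 0.4, so X has heavier tails. (X is leptokurtic — heavier-than-normal tails; the other is platykurtic.)

X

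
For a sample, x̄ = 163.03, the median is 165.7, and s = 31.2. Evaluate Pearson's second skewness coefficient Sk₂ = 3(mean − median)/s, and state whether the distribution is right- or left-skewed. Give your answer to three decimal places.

-0.257, left-skewed

Sk₂ = 3(163.03 − 165.7) / 31.2 = 3 × -2.6700 / 31.2
    = -8.0100 / 31.2 ≈ -0.257
Sk₂ < 0 ⇒ mean < median ⇒ left-skewed (negative skew).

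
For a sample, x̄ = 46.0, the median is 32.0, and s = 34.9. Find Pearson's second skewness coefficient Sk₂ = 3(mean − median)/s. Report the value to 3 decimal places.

Sk₂ = 3(46.0 − 32.0) / 34.9 = 3 × 14.0000 / 34.9
    = 42.0000 / 34.9 ≈ 1.203

1.203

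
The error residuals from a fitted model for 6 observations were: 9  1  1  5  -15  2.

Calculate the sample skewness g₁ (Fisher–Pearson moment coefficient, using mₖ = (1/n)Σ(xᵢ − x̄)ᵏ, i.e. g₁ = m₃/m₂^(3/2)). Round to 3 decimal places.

x̄ = (9 + 1 + 1 + 5 - 15 + 2) / 6 = 0.5000
deviations (xᵢ − x̄): 8.5000, 0.5000, 0.5000, 4.5000, -15.5000, 1.5000
Σ(xᵢ − x̄)² = 335.5000 ⇒ m₂ = 335.5000/6 = 55.91667
Σ(xᵢ − x̄)³ = -3015.0000 ⇒ m₃ = -3015.0000/6 = -502.50000
m₂^(3/2) = 55.91667^(1.5) = 418.13056
g₁ = m₃ / m₂^(3/2) = -502.50000 / 418.13056 ≈ -1.202

-1.202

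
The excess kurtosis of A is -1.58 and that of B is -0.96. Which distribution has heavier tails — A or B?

B

Higher excess kurtosis ⇒ heavier tails relative to the normal distribution.
-1.58 vs -0.96: the larger is -0.96, so B has heavier tails.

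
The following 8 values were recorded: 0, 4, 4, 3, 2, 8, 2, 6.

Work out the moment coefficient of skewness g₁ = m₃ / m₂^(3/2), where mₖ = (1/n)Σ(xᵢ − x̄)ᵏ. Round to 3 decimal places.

x̄ = (0 + 4 + 4 + 3 + 2 + 8 + 2 + 6) / 8 = 3.6250
deviations (xᵢ − x̄): -3.6250, 0.3750, 0.3750, -0.6250, -1.6250, 4.3750, -1.6250, 2.3750
Σ(xᵢ − x̄)² = 43.8750 ⇒ m₂ = 43.8750/8 = 5.48438
Σ(xᵢ − x̄)³ = 40.7813 ⇒ m₃ = 40.7813/8 = 5.09766
m₂^(3/2) = 5.48438^(1.5) = 12.84372
g₁ = m₃ / m₂^(3/2) = 5.09766 / 12.84372 ≈ 0.397

0.397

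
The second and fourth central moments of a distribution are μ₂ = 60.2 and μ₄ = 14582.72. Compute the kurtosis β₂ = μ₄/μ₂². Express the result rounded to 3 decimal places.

4.024

μ₂² = 60.2² = 3624.04000
μ₄/μ₂² = 14582.72 / 3624.04000 = 4.02388
β₂ ≈ 4.024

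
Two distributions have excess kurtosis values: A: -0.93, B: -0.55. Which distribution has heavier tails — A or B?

Higher excess kurtosis ⇒ heavier tails relative to the normal distribution.
-0.93 vs -0.55: the larger is -0.55, so B has heavier tails.

B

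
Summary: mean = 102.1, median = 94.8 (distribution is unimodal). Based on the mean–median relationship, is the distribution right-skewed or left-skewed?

right-skewed

mean − median = 102.1 − 94.8 = 7.3
mean > median ⇒ the longer tail is on the right ⇒ right-skewed (positively skewed).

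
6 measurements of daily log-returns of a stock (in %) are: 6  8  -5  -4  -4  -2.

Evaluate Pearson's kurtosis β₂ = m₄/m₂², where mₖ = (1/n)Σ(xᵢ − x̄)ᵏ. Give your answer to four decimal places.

1.5966

x̄ = -0.1667
Σ(xᵢ − x̄)² = 160.8333 ⇒ m₂ = 26.80556
Σ(xᵢ − x̄)⁴ = 6883.1528 ⇒ m₄ = 1147.19213
m₂² = 718.53781
β₂ = m₄/m₂² = 1147.19213 / 718.53781 ≈ 1.5966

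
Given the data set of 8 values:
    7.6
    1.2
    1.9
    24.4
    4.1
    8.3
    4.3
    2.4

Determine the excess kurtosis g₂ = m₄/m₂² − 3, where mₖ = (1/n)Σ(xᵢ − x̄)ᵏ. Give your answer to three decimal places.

1.902

x̄ = 6.7750
Σ(xᵢ − x̄)² = 400.9150 ⇒ m₂ = 50.11438
Σ(xᵢ − x̄)⁴ = 98489.3696 ⇒ m₄ = 12311.17121
m₂² = 2511.45058
g₂ = m₄/m₂² − 3 = 4.90202 − 3 ≈ 1.902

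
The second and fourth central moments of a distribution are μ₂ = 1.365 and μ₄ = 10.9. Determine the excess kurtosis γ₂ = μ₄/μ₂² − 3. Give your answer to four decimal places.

2.8501

μ₂² = 1.365² = 1.86323
μ₄/μ₂² = 10.9 / 1.86323 = 5.85007
γ₂ = 5.85007 − 3 ≈ 2.8501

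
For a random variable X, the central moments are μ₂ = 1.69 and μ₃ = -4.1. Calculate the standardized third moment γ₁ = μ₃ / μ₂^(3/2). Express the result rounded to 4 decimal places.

-1.8662

σ = √μ₂ = √1.69 = 1.30000
σ³ = μ₂^(3/2) = 2.19700
γ₁ = μ₃/σ³ = -4.1 / 2.19700 ≈ -1.8662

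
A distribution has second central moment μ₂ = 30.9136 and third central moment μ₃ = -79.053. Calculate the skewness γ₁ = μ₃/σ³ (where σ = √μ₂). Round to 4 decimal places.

-0.4599

σ = √μ₂ = √30.9136 = 5.56000
σ³ = μ₂^(3/2) = 171.87962
γ₁ = μ₃/σ³ = -79.053 / 171.87962 ≈ -0.4599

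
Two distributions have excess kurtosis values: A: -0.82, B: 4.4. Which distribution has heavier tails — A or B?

B

Higher excess kurtosis ⇒ heavier tails relative to the normal distribution.
-0.82 vs 4.4: the larger is 4.4, so B has heavier tails. (B is leptokurtic — heavier-than-normal tails; the other is platykurtic.)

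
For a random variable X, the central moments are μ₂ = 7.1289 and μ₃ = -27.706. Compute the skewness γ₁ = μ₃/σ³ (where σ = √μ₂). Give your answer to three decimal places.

-1.456

σ = √μ₂ = √7.1289 = 2.67000
σ³ = μ₂^(3/2) = 19.03416
γ₁ = μ₃/σ³ = -27.706 / 19.03416 ≈ -1.456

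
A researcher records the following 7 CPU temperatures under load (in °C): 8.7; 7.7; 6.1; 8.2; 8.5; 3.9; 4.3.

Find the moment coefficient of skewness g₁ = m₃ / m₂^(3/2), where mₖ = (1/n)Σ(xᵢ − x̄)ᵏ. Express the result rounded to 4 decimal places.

x̄ = (8.7 + 7.7 + 6.1 + 8.2 + 8.5 + 3.9 + 4.3) / 7 = 6.7714
deviations (xᵢ − x̄): 1.9286, 0.9286, -0.6714, 1.4286, 1.7286, -2.8714, -2.4714
Σ(xᵢ − x̄)² = 24.4143 ⇒ m₂ = 24.4143/7 = 3.48776
Σ(xᵢ − x̄)³ = -23.0192 ⇒ m₃ = -23.0192/7 = -3.28845
m₂^(3/2) = 3.48776^(1.5) = 6.51357
g₁ = m₃ / m₂^(3/2) = -3.28845 / 6.51357 ≈ -0.5049

-0.5049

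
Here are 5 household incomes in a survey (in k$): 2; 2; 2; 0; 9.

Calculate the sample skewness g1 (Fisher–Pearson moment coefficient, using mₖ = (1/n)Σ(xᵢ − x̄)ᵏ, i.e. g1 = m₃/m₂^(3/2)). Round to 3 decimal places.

x̄ = (2 + 2 + 2 + 0 + 9) / 5 = 3.0000
deviations (xᵢ − x̄): -1.0000, -1.0000, -1.0000, -3.0000, 6.0000
Σ(xᵢ − x̄)² = 48.0000 ⇒ m₂ = 48.0000/5 = 9.60000
Σ(xᵢ − x̄)³ = 186.0000 ⇒ m₃ = 186.0000/5 = 37.20000
m₂^(3/2) = 9.60000^(1.5) = 29.74451
g1 = m₃ / m₂^(3/2) = 37.20000 / 29.74451 ≈ 1.251

1.251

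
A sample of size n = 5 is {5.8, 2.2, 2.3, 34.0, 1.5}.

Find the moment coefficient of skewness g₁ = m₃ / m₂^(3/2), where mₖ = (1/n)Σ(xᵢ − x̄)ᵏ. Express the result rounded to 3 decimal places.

x̄ = (5.8 + 2.2 + 2.3 + 34.0 + 1.5) / 5 = 9.1600
deviations (xᵢ − x̄): -3.3600, -6.9600, -6.8600, 24.8400, -7.6600
Σ(xᵢ − x̄)² = 782.4920 ⇒ m₂ = 782.4920/5 = 156.49840
Σ(xᵢ − x̄)³ = 14179.5454 ⇒ m₃ = 14179.5454/5 = 2835.90907
m₂^(3/2) = 156.49840^(1.5) = 1957.78435
g₁ = m₃ / m₂^(3/2) = 2835.90907 / 1957.78435 ≈ 1.449

1.449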